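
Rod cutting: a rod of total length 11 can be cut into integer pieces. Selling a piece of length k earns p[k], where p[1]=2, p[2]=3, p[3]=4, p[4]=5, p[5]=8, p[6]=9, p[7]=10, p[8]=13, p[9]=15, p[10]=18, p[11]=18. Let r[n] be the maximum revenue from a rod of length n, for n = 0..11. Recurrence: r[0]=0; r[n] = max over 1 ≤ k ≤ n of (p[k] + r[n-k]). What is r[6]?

12

   n    0    1    2    3    4    5    6    7    8    9   10   11
r[n]    0    2    4    6    8   10   12   14   16   18   20   22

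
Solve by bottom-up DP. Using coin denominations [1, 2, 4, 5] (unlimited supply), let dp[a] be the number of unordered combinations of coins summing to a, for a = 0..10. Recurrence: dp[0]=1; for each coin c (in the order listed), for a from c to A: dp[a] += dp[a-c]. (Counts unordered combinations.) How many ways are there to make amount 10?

17

after  coin     0     1     2     3     4     5     6     7     8     9    10
          1     1     1     1     1     1     1     1     1     1     1     1
          2     1     1     2     2     3     3     4     4     5     5     6
          4     1     1     2     2     4     4     6     6     9     9    12
          5     1     1     2     2     4     5     7     8    11    13    17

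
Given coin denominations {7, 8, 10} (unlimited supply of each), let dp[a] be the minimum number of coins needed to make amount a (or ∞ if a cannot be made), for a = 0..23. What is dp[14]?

 a  0  1  2  3  4  5  6  7  8  9 10 11 12 13 14 15 16 17 18 19 20 21 22 23
dp  0  -  -  -  -  -  -  1  1  -  1  -  -  -  2  2  2  2  2  -  2  3  3  3
(- denotes ∞ / unreachable)

2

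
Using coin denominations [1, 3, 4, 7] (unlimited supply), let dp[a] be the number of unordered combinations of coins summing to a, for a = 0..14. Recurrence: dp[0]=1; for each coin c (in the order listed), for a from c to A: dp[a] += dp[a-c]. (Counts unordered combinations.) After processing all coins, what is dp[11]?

12

after  coin     0     1     2     3     4     5     6     7     8     9    10    11    12    13    14
          1     1     1     1     1     1     1     1     1     1     1     1     1     1     1     1
          3     1     1     1     2     2     2     3     3     3     4     4     4     5     5     5
          4     1     1     1     2     3     3     4     5     6     7     8     9    11    12    13
          7     1     1     1     2     3     3     4     6     7     8    10    12    14    16    19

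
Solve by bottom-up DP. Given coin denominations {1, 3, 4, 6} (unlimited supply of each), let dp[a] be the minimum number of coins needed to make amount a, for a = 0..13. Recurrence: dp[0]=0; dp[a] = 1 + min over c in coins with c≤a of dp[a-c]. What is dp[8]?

2

 a  0  1  2  3  4  5  6  7  8  9 10 11 12 13
dp  0  1  2  1  1  2  1  2  2  2  2  3  2  3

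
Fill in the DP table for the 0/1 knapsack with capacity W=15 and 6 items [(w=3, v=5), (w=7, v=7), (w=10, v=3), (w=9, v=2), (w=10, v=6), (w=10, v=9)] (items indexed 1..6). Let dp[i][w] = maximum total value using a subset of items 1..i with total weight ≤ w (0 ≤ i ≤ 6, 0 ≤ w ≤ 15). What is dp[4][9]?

7

i\w   0   1   2   3   4   5   6   7   8   9  10  11  12  13  14  15
  0   0   0   0   0   0   0   0   0   0   0   0   0   0   0   0   0
  1   0   0   0   5   5   5   5   5   5   5   5   5   5   5   5   5
  2   0   0   0   5   5   5   5   7   7   7  12  12  12  12  12  12
  3   0   0   0   5   5   5   5   7   7   7  12  12  12  12  12  12
  4   0   0   0   5   5   5   5   7   7   7  12  12  12  12  12  12
  5   0   0   0   5   5   5   5   7   7   7  12  12  12  12  12  12
  6   0   0   0   5   5   5   5   7   7   7  12  12  12  14  14  14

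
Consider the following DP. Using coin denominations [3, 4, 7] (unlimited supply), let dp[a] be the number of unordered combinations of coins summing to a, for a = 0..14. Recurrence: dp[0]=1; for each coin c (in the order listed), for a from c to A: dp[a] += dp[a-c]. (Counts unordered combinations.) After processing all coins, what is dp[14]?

after  coin     0     1     2     3     4     5     6     7     8     9    10    11    12    13    14
          3     1     0     0     1     0     0     1     0     0     1     0     0     1     0     0
          4     1     0     0     1     1     0     1     1     1     1     1     1     2     1     1
          7     1     0     0     1     1     0     1     2     1     1     2     2     2     2     3

3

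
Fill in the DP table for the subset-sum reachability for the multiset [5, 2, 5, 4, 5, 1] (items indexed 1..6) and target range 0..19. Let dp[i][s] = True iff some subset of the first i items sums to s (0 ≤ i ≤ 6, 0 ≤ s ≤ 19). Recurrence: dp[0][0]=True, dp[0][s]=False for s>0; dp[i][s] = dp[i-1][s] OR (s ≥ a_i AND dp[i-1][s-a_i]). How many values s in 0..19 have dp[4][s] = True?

i\s   0   1   2   3   4   5   6   7   8   9  10  11  12  13  14  15  16  17  18  19
  0   T   F   F   F   F   F   F   F   F   F   F   F   F   F   F   F   F   F   F   F
  1   T   F   F   F   F   T   F   F   F   F   F   F   F   F   F   F   F   F   F   F
  2   T   F   T   F   F   T   F   T   F   F   F   F   F   F   F   F   F   F   F   F
  3   T   F   T   F   F   T   F   T   F   F   T   F   T   F   F   F   F   F   F   F
  4   T   F   T   F   T   T   T   T   F   T   T   T   T   F   T   F   T   F   F   F
  5   T   F   T   F   T   T   T   T   F   T   T   T   T   F   T   T   T   T   F   T
  6   T   T   T   T   T   T   T   T   T   T   T   T   T   T   T   T   T   T   T   T

12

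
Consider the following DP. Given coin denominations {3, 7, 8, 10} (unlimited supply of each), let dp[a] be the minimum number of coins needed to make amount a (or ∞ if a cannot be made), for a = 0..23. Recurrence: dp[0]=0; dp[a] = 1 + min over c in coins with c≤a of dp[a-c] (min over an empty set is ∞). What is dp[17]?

2

 a  0  1  2  3  4  5  6  7  8  9 10 11 12 13 14 15 16 17 18 19 20 21 22 23
dp  0  -  -  1  -  -  2  1  1  3  1  2  4  2  2  2  2  2  2  3  2  3  3  3
(- denotes ∞ / unreachable)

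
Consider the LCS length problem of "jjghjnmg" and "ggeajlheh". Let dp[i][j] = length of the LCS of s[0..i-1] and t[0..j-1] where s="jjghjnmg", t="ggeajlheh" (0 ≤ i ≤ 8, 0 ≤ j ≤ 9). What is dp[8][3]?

2

   ''  g  g  e  a  j  l  h  e  h
''  0  0  0  0  0  0  0  0  0  0
 j  0  0  0  0  0  1  1  1  1  1
 j  0  0  0  0  0  1  1  1  1  1
 g  0  1  1  1  1  1  1  1  1  1
 h  0  1  1  1  1  1  1  2  2  2
 j  0  1  1  1  1  2  2  2  2  2
 n  0  1  1  1  1  2  2  2  2  2
 m  0  1  1  1  1  2  2  2  2  2
 g  0  1  2  2  2  2  2  2  2  2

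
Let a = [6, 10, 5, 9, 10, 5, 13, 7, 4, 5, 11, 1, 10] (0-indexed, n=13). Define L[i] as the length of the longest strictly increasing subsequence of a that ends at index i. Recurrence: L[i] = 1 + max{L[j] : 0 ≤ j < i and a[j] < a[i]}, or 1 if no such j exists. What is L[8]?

1

   i    0    1    2    3    4    5    6    7    8    9   10   11   12
a[i]    6   10    5    9   10    5   13    7    4    5   11    1   10
L[i]    1    2    1    2    3    1    4    2    1    2    4    1    3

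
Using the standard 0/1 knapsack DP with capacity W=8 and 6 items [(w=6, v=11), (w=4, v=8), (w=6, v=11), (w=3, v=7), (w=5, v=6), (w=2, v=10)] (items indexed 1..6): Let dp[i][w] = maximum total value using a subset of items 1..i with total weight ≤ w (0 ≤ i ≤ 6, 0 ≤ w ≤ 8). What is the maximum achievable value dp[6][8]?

i\w   0   1   2   3   4   5   6   7   8
  0   0   0   0   0   0   0   0   0   0
  1   0   0   0   0   0   0  11  11  11
  2   0   0   0   0   8   8  11  11  11
  3   0   0   0   0   8   8  11  11  11
  4   0   0   0   7   8   8  11  15  15
  5   0   0   0   7   8   8  11  15  15
  6   0   0  10  10  10  17  18  18  21

21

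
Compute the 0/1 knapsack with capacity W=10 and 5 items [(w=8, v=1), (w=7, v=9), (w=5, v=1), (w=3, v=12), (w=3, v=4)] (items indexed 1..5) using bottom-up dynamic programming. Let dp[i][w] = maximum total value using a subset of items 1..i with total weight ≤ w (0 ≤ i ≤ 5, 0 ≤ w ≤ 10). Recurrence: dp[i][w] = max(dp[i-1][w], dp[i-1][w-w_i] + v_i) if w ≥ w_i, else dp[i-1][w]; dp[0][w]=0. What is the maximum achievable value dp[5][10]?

i\w   0   1   2   3   4   5   6   7   8   9  10
  0   0   0   0   0   0   0   0   0   0   0   0
  1   0   0   0   0   0   0   0   0   1   1   1
  2   0   0   0   0   0   0   0   9   9   9   9
  3   0   0   0   0   0   1   1   9   9   9   9
  4   0   0   0  12  12  12  12  12  13  13  21
  5   0   0   0  12  12  12  16  16  16  16  21

21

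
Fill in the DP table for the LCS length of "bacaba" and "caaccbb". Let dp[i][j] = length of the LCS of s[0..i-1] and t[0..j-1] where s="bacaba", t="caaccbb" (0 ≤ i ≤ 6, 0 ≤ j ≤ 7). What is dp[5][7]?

3

   ''  c  a  a  c  c  b  b
''  0  0  0  0  0  0  0  0
 b  0  0  0  0  0  0  1  1
 a  0  0  1  1  1  1  1  1
 c  0  1  1  1  2  2  2  2
 a  0  1  2  2  2  2  2  2
 b  0  1  2  2  2  2  3  3
 a  0  1  2  3  3  3  3  3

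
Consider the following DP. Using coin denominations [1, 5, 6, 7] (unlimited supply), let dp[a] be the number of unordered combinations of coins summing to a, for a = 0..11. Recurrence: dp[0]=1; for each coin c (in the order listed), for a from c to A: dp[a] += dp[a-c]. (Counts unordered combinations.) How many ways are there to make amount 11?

after  coin     0     1     2     3     4     5     6     7     8     9    10    11
          1     1     1     1     1     1     1     1     1     1     1     1     1
          5     1     1     1     1     1     2     2     2     2     2     3     3
          6     1     1     1     1     1     2     3     3     3     3     4     5
          7     1     1     1     1     1     2     3     4     4     4     5     6

6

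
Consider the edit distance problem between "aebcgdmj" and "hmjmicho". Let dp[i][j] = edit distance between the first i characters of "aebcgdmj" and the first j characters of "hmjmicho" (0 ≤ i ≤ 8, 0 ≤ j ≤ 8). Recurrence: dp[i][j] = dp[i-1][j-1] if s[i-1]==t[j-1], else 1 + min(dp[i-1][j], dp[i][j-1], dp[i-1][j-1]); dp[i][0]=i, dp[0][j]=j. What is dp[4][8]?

7

   ''  h  m  j  m  i  c  h  o
''  0  1  2  3  4  5  6  7  8
 a  1  1  2  3  4  5  6  7  8
 e  2  2  2  3  4  5  6  7  8
 b  3  3  3  3  4  5  6  7  8
 c  4  4  4  4  4  5  5  6  7
 g  5  5  5  5  5  5  6  6  7
 d  6  6  6  6  6  6  6  7  7
 m  7  7  6  7  6  7  7  7  8
 j  8  8  7  6  7  7  8  8  8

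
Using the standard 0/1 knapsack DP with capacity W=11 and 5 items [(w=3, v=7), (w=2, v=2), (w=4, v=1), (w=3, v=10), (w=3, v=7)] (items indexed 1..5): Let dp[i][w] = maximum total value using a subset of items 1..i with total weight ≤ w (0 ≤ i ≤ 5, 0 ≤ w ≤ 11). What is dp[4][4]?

i\w   0   1   2   3   4   5   6   7   8   9  10  11
  0   0   0   0   0   0   0   0   0   0   0   0   0
  1   0   0   0   7   7   7   7   7   7   7   7   7
  2   0   0   2   7   7   9   9   9   9   9   9   9
  3   0   0   2   7   7   9   9   9   9  10  10  10
  4   0   0   2  10  10  12  17  17  19  19  19  19
  5   0   0   2  10  10  12  17  17  19  24  24  26

10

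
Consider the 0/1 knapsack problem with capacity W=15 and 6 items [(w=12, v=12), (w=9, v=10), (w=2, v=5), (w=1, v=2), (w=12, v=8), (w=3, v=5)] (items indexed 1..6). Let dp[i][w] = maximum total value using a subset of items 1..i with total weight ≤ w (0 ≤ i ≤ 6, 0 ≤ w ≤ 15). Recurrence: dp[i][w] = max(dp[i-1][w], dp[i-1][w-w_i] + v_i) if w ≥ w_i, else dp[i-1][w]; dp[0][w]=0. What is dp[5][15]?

19

i\w   0   1   2   3   4   5   6   7   8   9  10  11  12  13  14  15
  0   0   0   0   0   0   0   0   0   0   0   0   0   0   0   0   0
  1   0   0   0   0   0   0   0   0   0   0   0   0  12  12  12  12
  2   0   0   0   0   0   0   0   0   0  10  10  10  12  12  12  12
  3   0   0   5   5   5   5   5   5   5  10  10  15  15  15  17  17
  4   0   2   5   7   7   7   7   7   7  10  12  15  17  17  17  19
  5   0   2   5   7   7   7   7   7   7  10  12  15  17  17  17  19
  6   0   2   5   7   7  10  12  12  12  12  12  15  17  17  20  22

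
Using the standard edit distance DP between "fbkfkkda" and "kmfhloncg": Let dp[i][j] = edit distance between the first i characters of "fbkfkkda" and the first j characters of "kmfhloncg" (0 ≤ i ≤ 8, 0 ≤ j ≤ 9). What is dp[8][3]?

7

   ''  k  m  f  h  l  o  n  c  g
''  0  1  2  3  4  5  6  7  8  9
 f  1  1  2  2  3  4  5  6  7  8
 b  2  2  2  3  3  4  5  6  7  8
 k  3  2  3  3  4  4  5  6  7  8
 f  4  3  3  3  4  5  5  6  7  8
 k  5  4  4  4  4  5  6  6  7  8
 k  6  5  5  5  5  5  6  7  7  8
 d  7  6  6  6  6  6  6  7  8  8
 a  8  7  7  7  7  7  7  7  8  9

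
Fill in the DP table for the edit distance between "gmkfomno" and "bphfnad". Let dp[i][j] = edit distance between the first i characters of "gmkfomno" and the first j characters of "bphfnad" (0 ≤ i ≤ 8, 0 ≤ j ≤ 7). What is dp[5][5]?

   ''  b  p  h  f  n  a  d
''  0  1  2  3  4  5  6  7
 g  1  1  2  3  4  5  6  7
 m  2  2  2  3  4  5  6  7
 k  3  3  3  3  4  5  6  7
 f  4  4  4  4  3  4  5  6
 o  5  5  5  5  4  4  5  6
 m  6  6  6  6  5  5  5  6
 n  7  7  7  7  6  5  6  6
 o  8  8  8  8  7  6  6  7

4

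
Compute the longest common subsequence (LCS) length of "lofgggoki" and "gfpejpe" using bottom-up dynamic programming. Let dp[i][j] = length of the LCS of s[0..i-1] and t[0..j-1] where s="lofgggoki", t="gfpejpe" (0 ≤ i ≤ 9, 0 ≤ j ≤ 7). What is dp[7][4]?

   ''  g  f  p  e  j  p  e
''  0  0  0  0  0  0  0  0
 l  0  0  0  0  0  0  0  0
 o  0  0  0  0  0  0  0  0
 f  0  0  1  1  1  1  1  1
 g  0  1  1  1  1  1  1  1
 g  0  1  1  1  1  1  1  1
 g  0  1  1  1  1  1  1  1
 o  0  1  1  1  1  1  1  1
 k  0  1  1  1  1  1  1  1
 i  0  1  1  1  1  1  1  1

1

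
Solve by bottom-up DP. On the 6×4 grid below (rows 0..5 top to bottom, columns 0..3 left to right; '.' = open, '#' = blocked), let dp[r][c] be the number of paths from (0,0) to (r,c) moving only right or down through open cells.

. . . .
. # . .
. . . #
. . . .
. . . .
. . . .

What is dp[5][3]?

r\c   0   1   2   3
  0   1   1   1   1
  1   1   0   1   2
  2   1   1   2   0
  3   1   2   4   4
  4   1   3   7  11
  5   1   4  11  22

22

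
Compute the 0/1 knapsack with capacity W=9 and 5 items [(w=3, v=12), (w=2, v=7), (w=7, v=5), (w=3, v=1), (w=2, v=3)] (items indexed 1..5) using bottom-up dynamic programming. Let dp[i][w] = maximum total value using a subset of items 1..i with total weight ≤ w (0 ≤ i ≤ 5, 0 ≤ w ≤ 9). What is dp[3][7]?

i\w   0   1   2   3   4   5   6   7   8   9
  0   0   0   0   0   0   0   0   0   0   0
  1   0   0   0  12  12  12  12  12  12  12
  2   0   0   7  12  12  19  19  19  19  19
  3   0   0   7  12  12  19  19  19  19  19
  4   0   0   7  12  12  19  19  19  20  20
  5   0   0   7  12  12  19  19  22  22  22

19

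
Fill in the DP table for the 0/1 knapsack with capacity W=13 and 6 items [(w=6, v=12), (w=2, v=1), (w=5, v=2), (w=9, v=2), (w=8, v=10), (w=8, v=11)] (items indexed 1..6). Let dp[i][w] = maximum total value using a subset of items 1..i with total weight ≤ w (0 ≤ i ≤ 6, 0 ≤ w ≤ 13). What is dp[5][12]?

14

i\w   0   1   2   3   4   5   6   7   8   9  10  11  12  13
  0   0   0   0   0   0   0   0   0   0   0   0   0   0   0
  1   0   0   0   0   0   0  12  12  12  12  12  12  12  12
  2   0   0   1   1   1   1  12  12  13  13  13  13  13  13
  3   0   0   1   1   1   2  12  12  13  13  13  14  14  15
  4   0   0   1   1   1   2  12  12  13  13  13  14  14  15
  5   0   0   1   1   1   2  12  12  13  13  13  14  14  15
  6   0   0   1   1   1   2  12  12  13  13  13  14  14  15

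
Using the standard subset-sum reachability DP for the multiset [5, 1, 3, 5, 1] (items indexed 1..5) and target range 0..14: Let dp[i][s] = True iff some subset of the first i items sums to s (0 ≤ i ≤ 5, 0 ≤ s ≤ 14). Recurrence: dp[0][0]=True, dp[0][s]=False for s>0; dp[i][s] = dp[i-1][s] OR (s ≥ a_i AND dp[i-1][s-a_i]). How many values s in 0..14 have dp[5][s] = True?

i\s   0   1   2   3   4   5   6   7   8   9  10  11  12  13  14
  0   T   F   F   F   F   F   F   F   F   F   F   F   F   F   F
  1   T   F   F   F   F   T   F   F   F   F   F   F   F   F   F
  2   T   T   F   F   F   T   T   F   F   F   F   F   F   F   F
  3   T   T   F   T   T   T   T   F   T   T   F   F   F   F   F
  4   T   T   F   T   T   T   T   F   T   T   T   T   F   T   T
  5   T   T   T   T   T   T   T   T   T   T   T   T   T   T   T

15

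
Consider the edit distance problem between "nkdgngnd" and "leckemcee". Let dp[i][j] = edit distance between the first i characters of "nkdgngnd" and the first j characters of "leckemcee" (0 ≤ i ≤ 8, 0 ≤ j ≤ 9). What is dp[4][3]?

   ''  l  e  c  k  e  m  c  e  e
''  0  1  2  3  4  5  6  7  8  9
 n  1  1  2  3  4  5  6  7  8  9
 k  2  2  2  3  3  4  5  6  7  8
 d  3  3  3  3  4  4  5  6  7  8
 g  4  4  4  4  4  5  5  6  7  8
 n  5  5  5  5  5  5  6  6  7  8
 g  6  6  6  6  6  6  6  7  7  8
 n  7  7  7  7  7  7  7  7  8  8
 d  8  8  8  8  8  8  8  8  8  9

4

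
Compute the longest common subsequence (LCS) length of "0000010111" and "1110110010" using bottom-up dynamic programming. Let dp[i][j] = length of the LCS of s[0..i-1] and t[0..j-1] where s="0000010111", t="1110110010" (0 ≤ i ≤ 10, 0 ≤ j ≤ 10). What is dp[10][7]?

   ''  1  1  1  0  1  1  0  0  1  0
''  0  0  0  0  0  0  0  0  0  0  0
 0  0  0  0  0  1  1  1  1  1  1  1
 0  0  0  0  0  1  1  1  2  2  2  2
 0  0  0  0  0  1  1  1  2  3  3  3
 0  0  0  0  0  1  1  1  2  3  3  4
 0  0  0  0  0  1  1  1  2  3  3  4
 1  0  1  1  1  1  2  2  2  3  4  4
 0  0  1  1  1  2  2  2  3  3  4  5
 1  0  1  2  2  2  3  3  3  3  4  5
 1  0  1  2  3  3  3  4  4  4  4  5
 1  0  1  2  3  3  4  4  4  4  5  5

4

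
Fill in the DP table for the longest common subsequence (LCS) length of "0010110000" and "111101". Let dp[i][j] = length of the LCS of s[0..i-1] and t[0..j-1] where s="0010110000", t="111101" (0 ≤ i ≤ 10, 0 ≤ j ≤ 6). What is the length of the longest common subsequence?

   ''  1  1  1  1  0  1
''  0  0  0  0  0  0  0
 0  0  0  0  0  0  1  1
 0  0  0  0  0  0  1  1
 1  0  1  1  1  1  1  2
 0  0  1  1  1  1  2  2
 1  0  1  2  2  2  2  3
 1  0  1  2  3  3  3  3
 0  0  1  2  3  3  4  4
 0  0  1  2  3  3  4  4
 0  0  1  2  3  3  4  4
 0  0  1  2  3  3  4  4

4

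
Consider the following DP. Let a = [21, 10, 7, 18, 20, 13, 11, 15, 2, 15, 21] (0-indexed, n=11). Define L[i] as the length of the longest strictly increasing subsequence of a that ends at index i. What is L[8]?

   i    0    1    2    3    4    5    6    7    8    9   10
a[i]   21   10    7   18   20   13   11   15    2   15   21
L[i]    1    1    1    2    3    2    2    3    1    3    4

1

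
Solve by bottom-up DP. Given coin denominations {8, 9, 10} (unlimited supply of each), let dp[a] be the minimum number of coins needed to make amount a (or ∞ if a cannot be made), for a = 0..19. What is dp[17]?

 a  0  1  2  3  4  5  6  7  8  9 10 11 12 13 14 15 16 17 18 19
dp  0  -  -  -  -  -  -  -  1  1  1  -  -  -  -  -  2  2  2  2
(- denotes ∞ / unreachable)

2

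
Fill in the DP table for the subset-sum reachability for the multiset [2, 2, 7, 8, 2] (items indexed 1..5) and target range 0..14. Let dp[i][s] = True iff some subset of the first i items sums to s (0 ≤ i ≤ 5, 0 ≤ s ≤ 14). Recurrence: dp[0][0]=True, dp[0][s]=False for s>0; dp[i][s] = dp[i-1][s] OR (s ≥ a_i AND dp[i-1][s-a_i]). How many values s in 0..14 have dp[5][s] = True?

12

i\s   0   1   2   3   4   5   6   7   8   9  10  11  12  13  14
  0   T   F   F   F   F   F   F   F   F   F   F   F   F   F   F
  1   T   F   T   F   F   F   F   F   F   F   F   F   F   F   F
  2   T   F   T   F   T   F   F   F   F   F   F   F   F   F   F
  3   T   F   T   F   T   F   F   T   F   T   F   T   F   F   F
  4   T   F   T   F   T   F   F   T   T   T   T   T   T   F   F
  5   T   F   T   F   T   F   T   T   T   T   T   T   T   T   T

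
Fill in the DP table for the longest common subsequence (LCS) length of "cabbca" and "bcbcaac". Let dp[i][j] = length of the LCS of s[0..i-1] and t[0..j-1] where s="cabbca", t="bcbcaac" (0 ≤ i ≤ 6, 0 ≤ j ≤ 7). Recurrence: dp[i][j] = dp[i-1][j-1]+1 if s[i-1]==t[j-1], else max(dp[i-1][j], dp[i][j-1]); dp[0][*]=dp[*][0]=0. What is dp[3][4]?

   ''  b  c  b  c  a  a  c
''  0  0  0  0  0  0  0  0
 c  0  0  1  1  1  1  1  1
 a  0  0  1  1  1  2  2  2
 b  0  1  1  2  2  2  2  2
 b  0  1  1  2  2  2  2  2
 c  0  1  2  2  3  3  3  3
 a  0  1  2  2  3  4  4  4

2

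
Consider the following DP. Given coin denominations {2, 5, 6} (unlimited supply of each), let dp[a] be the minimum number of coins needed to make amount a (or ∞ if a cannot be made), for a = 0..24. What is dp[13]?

 a  0  1  2  3  4  5  6  7  8  9 10 11 12 13 14 15 16 17 18 19 20 21 22 23 24
dp  0  -  1  -  2  1  1  2  2  3  2  2  2  3  3  3  3  3  3  4  4  4  4  4  4
(- denotes ∞ / unreachable)

3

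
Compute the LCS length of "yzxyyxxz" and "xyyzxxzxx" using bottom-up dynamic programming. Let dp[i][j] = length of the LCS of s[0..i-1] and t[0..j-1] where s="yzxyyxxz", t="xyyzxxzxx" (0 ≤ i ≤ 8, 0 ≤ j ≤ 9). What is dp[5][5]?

3

   ''  x  y  y  z  x  x  z  x  x
''  0  0  0  0  0  0  0  0  0  0
 y  0  0  1  1  1  1  1  1  1  1
 z  0  0  1  1  2  2  2  2  2  2
 x  0  1  1  1  2  3  3  3  3  3
 y  0  1  2  2  2  3  3  3  3  3
 y  0  1  2  3  3  3  3  3  3  3
 x  0  1  2  3  3  4  4  4  4  4
 x  0  1  2  3  3  4  5  5  5  5
 z  0  1  2  3  4  4  5  6  6  6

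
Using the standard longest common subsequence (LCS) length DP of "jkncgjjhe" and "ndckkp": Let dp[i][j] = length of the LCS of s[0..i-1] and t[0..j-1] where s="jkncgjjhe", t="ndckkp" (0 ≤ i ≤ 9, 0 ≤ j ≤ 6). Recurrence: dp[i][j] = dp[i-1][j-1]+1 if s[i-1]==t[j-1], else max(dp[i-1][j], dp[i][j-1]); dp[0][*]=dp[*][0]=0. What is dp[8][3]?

2

   ''  n  d  c  k  k  p
''  0  0  0  0  0  0  0
 j  0  0  0  0  0  0  0
 k  0  0  0  0  1  1  1
 n  0  1  1  1  1  1  1
 c  0  1  1  2  2  2  2
 g  0  1  1  2  2  2  2
 j  0  1  1  2  2  2  2
 j  0  1  1  2  2  2  2
 h  0  1  1  2  2  2  2
 e  0  1  1  2  2  2  2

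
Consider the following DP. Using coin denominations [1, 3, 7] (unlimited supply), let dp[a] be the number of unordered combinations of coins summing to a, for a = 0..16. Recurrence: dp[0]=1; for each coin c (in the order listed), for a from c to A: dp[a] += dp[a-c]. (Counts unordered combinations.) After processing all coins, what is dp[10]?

after  coin     0     1     2     3     4     5     6     7     8     9    10    11    12    13    14    15    16
          1     1     1     1     1     1     1     1     1     1     1     1     1     1     1     1     1     1
          3     1     1     1     2     2     2     3     3     3     4     4     4     5     5     5     6     6
          7     1     1     1     2     2     2     3     4     4     5     6     6     7     8     9    10    11

6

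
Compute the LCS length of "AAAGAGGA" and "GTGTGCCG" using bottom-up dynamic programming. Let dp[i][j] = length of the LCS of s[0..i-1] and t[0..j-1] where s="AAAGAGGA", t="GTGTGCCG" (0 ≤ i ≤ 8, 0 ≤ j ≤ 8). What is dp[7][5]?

3

   ''  G  T  G  T  G  C  C  G
''  0  0  0  0  0  0  0  0  0
 A  0  0  0  0  0  0  0  0  0
 A  0  0  0  0  0  0  0  0  0
 A  0  0  0  0  0  0  0  0  0
 G  0  1  1  1  1  1  1  1  1
 A  0  1  1  1  1  1  1  1  1
 G  0  1  1  2  2  2  2  2  2
 G  0  1  1  2  2  3  3  3  3
 A  0  1  1  2  2  3  3  3  3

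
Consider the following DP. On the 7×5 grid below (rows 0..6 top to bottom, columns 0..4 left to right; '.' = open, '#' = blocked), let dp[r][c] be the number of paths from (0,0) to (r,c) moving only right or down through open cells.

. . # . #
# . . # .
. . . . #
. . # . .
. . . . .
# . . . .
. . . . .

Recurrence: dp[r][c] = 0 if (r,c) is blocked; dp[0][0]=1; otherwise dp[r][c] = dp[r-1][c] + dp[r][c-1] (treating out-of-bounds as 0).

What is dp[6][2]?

r\c   0   1   2   3   4
  0   1   1   0   0   0
  1   0   1   1   0   0
  2   0   1   2   2   0
  3   0   1   0   2   2
  4   0   1   1   3   5
  5   0   1   2   5  10
  6   0   1   3   8  18

3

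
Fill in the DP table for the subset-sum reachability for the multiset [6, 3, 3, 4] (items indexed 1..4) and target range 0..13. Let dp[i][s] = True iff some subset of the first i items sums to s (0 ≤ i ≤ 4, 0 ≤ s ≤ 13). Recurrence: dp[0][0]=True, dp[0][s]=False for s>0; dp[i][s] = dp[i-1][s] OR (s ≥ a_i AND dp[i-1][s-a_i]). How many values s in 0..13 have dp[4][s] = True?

i\s   0   1   2   3   4   5   6   7   8   9  10  11  12  13
  0   T   F   F   F   F   F   F   F   F   F   F   F   F   F
  1   T   F   F   F   F   F   T   F   F   F   F   F   F   F
  2   T   F   F   T   F   F   T   F   F   T   F   F   F   F
  3   T   F   F   T   F   F   T   F   F   T   F   F   T   F
  4   T   F   F   T   T   F   T   T   F   T   T   F   T   T

9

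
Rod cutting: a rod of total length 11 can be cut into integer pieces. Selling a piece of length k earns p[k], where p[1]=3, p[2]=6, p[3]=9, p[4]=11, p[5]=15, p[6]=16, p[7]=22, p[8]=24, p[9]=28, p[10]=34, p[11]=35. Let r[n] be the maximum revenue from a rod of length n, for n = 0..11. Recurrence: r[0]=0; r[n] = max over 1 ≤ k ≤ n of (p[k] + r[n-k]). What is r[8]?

25

   n    0    1    2    3    4    5    6    7    8    9   10   11
r[n]    0    3    6    9   12   15   18   22   25   28   34   37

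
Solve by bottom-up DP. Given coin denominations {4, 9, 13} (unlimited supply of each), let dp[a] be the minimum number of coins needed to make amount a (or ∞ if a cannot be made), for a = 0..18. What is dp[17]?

 a  0  1  2  3  4  5  6  7  8  9 10 11 12 13 14 15 16 17 18
dp  0  -  -  -  1  -  -  -  2  1  -  -  3  1  -  -  4  2  2
(- denotes ∞ / unreachable)

2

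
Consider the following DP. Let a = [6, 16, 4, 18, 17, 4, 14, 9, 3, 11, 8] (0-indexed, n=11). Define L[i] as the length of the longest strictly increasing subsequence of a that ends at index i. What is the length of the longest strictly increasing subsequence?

3

   i    0    1    2    3    4    5    6    7    8    9   10
a[i]    6   16    4   18   17    4   14    9    3   11    8
L[i]    1    2    1    3    3    1    2    2    1    3    2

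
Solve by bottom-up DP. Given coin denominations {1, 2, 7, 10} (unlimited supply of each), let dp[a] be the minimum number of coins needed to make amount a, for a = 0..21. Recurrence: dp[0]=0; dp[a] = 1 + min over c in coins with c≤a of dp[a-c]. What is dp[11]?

 a  0  1  2  3  4  5  6  7  8  9 10 11 12 13 14 15 16 17 18 19 20 21
dp  0  1  1  2  2  3  3  1  2  2  1  2  2  3  2  3  3  2  3  3  2  3

2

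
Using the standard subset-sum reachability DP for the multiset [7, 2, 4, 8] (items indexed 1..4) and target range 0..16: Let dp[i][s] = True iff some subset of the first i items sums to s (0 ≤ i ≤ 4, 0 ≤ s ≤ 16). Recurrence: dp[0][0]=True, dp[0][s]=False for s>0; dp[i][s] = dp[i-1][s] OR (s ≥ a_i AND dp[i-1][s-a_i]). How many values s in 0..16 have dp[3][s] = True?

8

i\s   0   1   2   3   4   5   6   7   8   9  10  11  12  13  14  15  16
  0   T   F   F   F   F   F   F   F   F   F   F   F   F   F   F   F   F
  1   T   F   F   F   F   F   F   T   F   F   F   F   F   F   F   F   F
  2   T   F   T   F   F   F   F   T   F   T   F   F   F   F   F   F   F
  3   T   F   T   F   T   F   T   T   F   T   F   T   F   T   F   F   F
  4   T   F   T   F   T   F   T   T   T   T   T   T   T   T   T   T   F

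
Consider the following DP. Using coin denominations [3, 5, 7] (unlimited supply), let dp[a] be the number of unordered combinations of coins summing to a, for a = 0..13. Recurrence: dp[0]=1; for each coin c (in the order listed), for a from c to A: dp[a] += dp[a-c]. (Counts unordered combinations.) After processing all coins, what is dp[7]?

after  coin     0     1     2     3     4     5     6     7     8     9    10    11    12    13
          3     1     0     0     1     0     0     1     0     0     1     0     0     1     0
          5     1     0     0     1     0     1     1     0     1     1     1     1     1     1
          7     1     0     0     1     0     1     1     1     1     1     2     1     2     2

1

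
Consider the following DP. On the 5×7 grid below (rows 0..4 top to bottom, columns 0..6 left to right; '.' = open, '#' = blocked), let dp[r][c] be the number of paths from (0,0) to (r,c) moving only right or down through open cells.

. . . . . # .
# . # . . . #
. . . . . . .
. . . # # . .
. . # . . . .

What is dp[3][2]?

r\c   0   1   2   3   4   5   6
  0   1   1   1   1   1   0   0
  1   0   1   0   1   2   2   0
  2   0   1   1   2   4   6   6
  3   0   1   2   0   0   6  12
  4   0   1   0   0   0   6  18

2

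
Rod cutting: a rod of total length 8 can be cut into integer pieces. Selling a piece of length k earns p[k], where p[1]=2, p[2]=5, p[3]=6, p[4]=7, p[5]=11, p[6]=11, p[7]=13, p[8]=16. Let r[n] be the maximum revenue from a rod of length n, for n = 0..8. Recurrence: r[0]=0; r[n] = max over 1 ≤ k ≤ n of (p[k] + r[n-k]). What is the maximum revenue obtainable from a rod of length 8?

20

   n    0    1    2    3    4    5    6    7    8
r[n]    0    2    5    7   10   12   15   17   20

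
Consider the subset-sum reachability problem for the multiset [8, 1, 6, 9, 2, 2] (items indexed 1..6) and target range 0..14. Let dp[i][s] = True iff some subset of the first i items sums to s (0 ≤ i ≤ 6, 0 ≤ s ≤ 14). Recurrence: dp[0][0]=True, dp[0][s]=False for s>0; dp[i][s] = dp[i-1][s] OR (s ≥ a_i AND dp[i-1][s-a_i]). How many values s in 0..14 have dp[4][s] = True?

8

i\s   0   1   2   3   4   5   6   7   8   9  10  11  12  13  14
  0   T   F   F   F   F   F   F   F   F   F   F   F   F   F   F
  1   T   F   F   F   F   F   F   F   T   F   F   F   F   F   F
  2   T   T   F   F   F   F   F   F   T   T   F   F   F   F   F
  3   T   T   F   F   F   F   T   T   T   T   F   F   F   F   T
  4   T   T   F   F   F   F   T   T   T   T   T   F   F   F   T
  5   T   T   T   T   F   F   T   T   T   T   T   T   T   F   T
  6   T   T   T   T   T   T   T   T   T   T   T   T   T   T   T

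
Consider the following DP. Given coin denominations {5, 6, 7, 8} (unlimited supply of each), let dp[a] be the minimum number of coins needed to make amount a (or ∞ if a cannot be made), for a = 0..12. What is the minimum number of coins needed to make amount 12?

2

 a  0  1  2  3  4  5  6  7  8  9 10 11 12
dp  0  -  -  -  -  1  1  1  1  -  2  2  2
(- denotes ∞ / unreachable)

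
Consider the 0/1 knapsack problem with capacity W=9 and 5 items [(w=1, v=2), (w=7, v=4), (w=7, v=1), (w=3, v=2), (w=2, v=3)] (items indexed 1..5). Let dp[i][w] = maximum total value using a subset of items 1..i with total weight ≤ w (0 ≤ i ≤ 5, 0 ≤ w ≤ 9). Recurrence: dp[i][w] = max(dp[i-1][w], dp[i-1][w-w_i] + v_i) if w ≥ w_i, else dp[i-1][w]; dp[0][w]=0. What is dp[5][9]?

7

i\w   0   1   2   3   4   5   6   7   8   9
  0   0   0   0   0   0   0   0   0   0   0
  1   0   2   2   2   2   2   2   2   2   2
  2   0   2   2   2   2   2   2   4   6   6
  3   0   2   2   2   2   2   2   4   6   6
  4   0   2   2   2   4   4   4   4   6   6
  5   0   2   3   5   5   5   7   7   7   7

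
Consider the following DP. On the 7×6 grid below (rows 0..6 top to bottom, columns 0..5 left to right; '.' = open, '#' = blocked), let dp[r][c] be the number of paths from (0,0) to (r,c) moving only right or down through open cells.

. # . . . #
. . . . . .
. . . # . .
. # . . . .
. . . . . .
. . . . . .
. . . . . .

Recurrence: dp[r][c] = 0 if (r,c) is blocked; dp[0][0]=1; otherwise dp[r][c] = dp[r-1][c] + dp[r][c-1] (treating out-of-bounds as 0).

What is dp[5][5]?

r\c   0   1   2   3   4   5
  0   1   0   0   0   0   0
  1   1   1   1   1   1   1
  2   1   2   3   0   1   2
  3   1   0   3   3   4   6
  4   1   1   4   7  11  17
  5   1   2   6  13  24  41
  6   1   3   9  22  46  87

41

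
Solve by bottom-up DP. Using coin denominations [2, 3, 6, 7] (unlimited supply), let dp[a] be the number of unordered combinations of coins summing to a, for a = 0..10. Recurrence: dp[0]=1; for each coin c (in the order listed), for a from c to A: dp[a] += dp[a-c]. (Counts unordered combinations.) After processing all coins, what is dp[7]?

2

after  coin     0     1     2     3     4     5     6     7     8     9    10
          2     1     0     1     0     1     0     1     0     1     0     1
          3     1     0     1     1     1     1     2     1     2     2     2
          6     1     0     1     1     1     1     3     1     3     3     3
          7     1     0     1     1     1     1     3     2     3     4     4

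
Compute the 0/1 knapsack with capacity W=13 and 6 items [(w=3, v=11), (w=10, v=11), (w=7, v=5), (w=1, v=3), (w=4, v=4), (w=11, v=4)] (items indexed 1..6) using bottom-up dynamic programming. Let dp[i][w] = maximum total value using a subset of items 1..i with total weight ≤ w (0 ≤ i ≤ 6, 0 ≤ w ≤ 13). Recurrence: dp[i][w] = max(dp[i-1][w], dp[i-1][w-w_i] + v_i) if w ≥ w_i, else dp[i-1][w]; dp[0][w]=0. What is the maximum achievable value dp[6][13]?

22

i\w   0   1   2   3   4   5   6   7   8   9  10  11  12  13
  0   0   0   0   0   0   0   0   0   0   0   0   0   0   0
  1   0   0   0  11  11  11  11  11  11  11  11  11  11  11
  2   0   0   0  11  11  11  11  11  11  11  11  11  11  22
  3   0   0   0  11  11  11  11  11  11  11  16  16  16  22
  4   0   3   3  11  14  14  14  14  14  14  16  19  19  22
  5   0   3   3  11  14  14  14  15  18  18  18  19  19  22
  6   0   3   3  11  14  14  14  15  18  18  18  19  19  22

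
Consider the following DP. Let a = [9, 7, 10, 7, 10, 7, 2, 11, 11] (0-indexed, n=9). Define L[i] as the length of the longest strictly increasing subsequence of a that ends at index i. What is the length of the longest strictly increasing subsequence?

   i    0    1    2    3    4    5    6    7    8
a[i]    9    7   10    7   10    7    2   11   11
L[i]    1    1    2    1    2    1    1    3    3

3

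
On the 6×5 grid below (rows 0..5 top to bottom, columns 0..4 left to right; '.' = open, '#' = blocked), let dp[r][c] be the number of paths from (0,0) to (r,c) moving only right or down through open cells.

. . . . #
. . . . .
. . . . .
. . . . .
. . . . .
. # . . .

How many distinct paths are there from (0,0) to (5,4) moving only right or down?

119

r\c   0   1   2   3   4
  0   1   1   1   1   0
  1   1   2   3   4   4
  2   1   3   6  10  14
  3   1   4  10  20  34
  4   1   5  15  35  69
  5   1   0  15  50 119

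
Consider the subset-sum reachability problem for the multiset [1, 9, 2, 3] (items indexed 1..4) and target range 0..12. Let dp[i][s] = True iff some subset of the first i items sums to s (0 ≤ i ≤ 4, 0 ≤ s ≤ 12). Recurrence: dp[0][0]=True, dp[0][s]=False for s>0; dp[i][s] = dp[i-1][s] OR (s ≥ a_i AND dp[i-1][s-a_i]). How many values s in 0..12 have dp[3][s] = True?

i\s   0   1   2   3   4   5   6   7   8   9  10  11  12
  0   T   F   F   F   F   F   F   F   F   F   F   F   F
  1   T   T   F   F   F   F   F   F   F   F   F   F   F
  2   T   T   F   F   F   F   F   F   F   T   T   F   F
  3   T   T   T   T   F   F   F   F   F   T   T   T   T
  4   T   T   T   T   T   T   T   F   F   T   T   T   T

8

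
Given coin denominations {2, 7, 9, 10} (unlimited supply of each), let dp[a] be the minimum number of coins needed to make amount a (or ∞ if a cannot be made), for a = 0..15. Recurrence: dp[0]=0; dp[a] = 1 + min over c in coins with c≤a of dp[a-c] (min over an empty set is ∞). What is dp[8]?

4

 a  0  1  2  3  4  5  6  7  8  9 10 11 12 13 14 15
dp  0  -  1  -  2  -  3  1  4  1  1  2  2  3  2  4
(- denotes ∞ / unreachable)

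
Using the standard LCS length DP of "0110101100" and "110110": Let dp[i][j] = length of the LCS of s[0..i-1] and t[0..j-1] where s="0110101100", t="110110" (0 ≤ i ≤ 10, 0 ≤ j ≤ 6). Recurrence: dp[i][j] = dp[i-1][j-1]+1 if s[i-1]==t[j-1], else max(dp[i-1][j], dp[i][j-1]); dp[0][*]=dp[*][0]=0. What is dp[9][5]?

   ''  1  1  0  1  1  0
''  0  0  0  0  0  0  0
 0  0  0  0  1  1  1  1
 1  0  1  1  1  2  2  2
 1  0  1  2  2  2  3  3
 0  0  1  2  3  3  3  4
 1  0  1  2  3  4  4  4
 0  0  1  2  3  4  4  5
 1  0  1  2  3  4  5  5
 1  0  1  2  3  4  5  5
 0  0  1  2  3  4  5  6
 0  0  1  2  3  4  5  6

5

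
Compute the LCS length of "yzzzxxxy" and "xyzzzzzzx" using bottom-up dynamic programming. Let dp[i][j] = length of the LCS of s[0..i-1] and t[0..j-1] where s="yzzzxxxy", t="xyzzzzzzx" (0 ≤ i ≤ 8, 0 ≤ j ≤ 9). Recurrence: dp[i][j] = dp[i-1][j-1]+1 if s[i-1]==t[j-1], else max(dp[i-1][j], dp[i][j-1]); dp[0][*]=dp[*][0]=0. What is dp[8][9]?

5

   ''  x  y  z  z  z  z  z  z  x
''  0  0  0  0  0  0  0  0  0  0
 y  0  0  1  1  1  1  1  1  1  1
 z  0  0  1  2  2  2  2  2  2  2
 z  0  0  1  2  3  3  3  3  3  3
 z  0  0  1  2  3  4  4  4  4  4
 x  0  1  1  2  3  4  4  4  4  5
 x  0  1  1  2  3  4  4  4  4  5
 x  0  1  1  2  3  4  4  4  4  5
 y  0  1  2  2  3  4  4  4  4  5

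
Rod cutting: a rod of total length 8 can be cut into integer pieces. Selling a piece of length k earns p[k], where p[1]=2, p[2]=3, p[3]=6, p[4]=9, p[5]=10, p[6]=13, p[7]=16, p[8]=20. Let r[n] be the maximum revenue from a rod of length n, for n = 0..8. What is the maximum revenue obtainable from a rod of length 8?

   n    0    1    2    3    4    5    6    7    8
r[n]    0    2    4    6    9   11   13   16   20

20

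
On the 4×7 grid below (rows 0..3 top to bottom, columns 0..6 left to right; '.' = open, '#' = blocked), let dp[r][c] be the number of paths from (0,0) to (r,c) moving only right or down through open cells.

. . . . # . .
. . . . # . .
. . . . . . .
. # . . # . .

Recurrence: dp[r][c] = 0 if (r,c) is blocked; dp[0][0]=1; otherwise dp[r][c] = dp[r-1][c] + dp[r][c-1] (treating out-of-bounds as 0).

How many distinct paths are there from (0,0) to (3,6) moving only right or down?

r\c   0   1   2   3   4   5   6
  0   1   1   1   1   0   0   0
  1   1   2   3   4   0   0   0
  2   1   3   6  10  10  10  10
  3   1   0   6  16   0  10  20

20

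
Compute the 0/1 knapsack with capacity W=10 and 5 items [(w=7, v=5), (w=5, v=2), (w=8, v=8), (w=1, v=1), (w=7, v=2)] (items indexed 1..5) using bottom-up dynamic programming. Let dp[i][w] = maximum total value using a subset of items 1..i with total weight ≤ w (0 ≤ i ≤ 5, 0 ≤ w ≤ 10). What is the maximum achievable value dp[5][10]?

9

i\w   0   1   2   3   4   5   6   7   8   9  10
  0   0   0   0   0   0   0   0   0   0   0   0
  1   0   0   0   0   0   0   0   5   5   5   5
  2   0   0   0   0   0   2   2   5   5   5   5
  3   0   0   0   0   0   2   2   5   8   8   8
  4   0   1   1   1   1   2   3   5   8   9   9
  5   0   1   1   1   1   2   3   5   8   9   9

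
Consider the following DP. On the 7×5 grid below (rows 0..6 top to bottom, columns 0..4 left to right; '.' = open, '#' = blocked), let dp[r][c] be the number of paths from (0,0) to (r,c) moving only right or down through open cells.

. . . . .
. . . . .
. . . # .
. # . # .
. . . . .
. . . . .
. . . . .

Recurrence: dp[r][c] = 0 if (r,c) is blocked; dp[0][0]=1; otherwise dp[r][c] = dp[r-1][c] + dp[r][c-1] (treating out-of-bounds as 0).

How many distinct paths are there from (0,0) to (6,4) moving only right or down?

r\c   0   1   2   3   4
  0   1   1   1   1   1
  1   1   2   3   4   5
  2   1   3   6   0   5
  3   1   0   6   0   5
  4   1   1   7   7  12
  5   1   2   9  16  28
  6   1   3  12  28  56

56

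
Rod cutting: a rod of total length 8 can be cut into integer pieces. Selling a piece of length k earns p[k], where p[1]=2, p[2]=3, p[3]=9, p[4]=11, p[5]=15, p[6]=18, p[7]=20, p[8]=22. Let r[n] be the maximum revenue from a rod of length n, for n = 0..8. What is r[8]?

   n    0    1    2    3    4    5    6    7    8
r[n]    0    2    4    9   11   15   18   20   24

24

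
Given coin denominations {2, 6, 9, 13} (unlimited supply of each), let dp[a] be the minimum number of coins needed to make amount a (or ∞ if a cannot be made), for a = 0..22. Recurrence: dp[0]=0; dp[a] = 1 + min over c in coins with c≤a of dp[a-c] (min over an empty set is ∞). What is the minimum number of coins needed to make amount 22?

 a  0  1  2  3  4  5  6  7  8  9 10 11 12 13 14 15 16 17 18 19 20 21 22
dp  0  -  1  -  2  -  1  -  2  1  3  2  2  1  3  2  4  3  2  2  3  3  2
(- denotes ∞ / unreachable)

2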